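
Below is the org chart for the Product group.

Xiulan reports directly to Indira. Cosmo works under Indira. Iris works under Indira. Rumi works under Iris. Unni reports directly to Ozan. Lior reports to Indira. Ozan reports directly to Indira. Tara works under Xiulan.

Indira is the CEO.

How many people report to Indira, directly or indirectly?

Indira directly manages Iris, Xiulan, Lior, Ozan, Cosmo. Under Iris: Rumi (1). Under Xiulan: Tara (1). Lior has no reports. Under Ozan: Unni (1). Cosmo has no reports. So Indira's organization is 5 direct reports plus everyone under them: 2 + 2 + 1 + 2 + 1 = 8.

8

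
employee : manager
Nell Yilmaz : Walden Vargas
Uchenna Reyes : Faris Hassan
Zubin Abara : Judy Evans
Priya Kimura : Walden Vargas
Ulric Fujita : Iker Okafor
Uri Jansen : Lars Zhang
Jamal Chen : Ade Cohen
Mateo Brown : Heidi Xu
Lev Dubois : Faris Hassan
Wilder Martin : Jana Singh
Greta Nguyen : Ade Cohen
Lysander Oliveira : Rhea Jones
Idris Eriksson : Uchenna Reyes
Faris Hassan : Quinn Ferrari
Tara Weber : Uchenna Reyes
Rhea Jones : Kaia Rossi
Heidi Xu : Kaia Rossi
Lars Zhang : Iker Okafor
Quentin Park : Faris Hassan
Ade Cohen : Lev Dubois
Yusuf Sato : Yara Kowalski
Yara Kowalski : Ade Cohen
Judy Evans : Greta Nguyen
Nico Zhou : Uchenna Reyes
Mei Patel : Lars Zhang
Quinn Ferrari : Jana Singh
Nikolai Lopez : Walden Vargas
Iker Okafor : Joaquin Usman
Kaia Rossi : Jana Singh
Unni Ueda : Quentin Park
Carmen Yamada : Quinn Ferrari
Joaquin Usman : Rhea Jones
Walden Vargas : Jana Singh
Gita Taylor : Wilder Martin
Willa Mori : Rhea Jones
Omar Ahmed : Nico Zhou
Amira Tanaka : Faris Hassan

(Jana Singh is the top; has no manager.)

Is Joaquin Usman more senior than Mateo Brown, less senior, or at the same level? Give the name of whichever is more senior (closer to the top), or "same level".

Both Joaquin Usman and Mateo Brown are 3 levels below Jana Singh.

same level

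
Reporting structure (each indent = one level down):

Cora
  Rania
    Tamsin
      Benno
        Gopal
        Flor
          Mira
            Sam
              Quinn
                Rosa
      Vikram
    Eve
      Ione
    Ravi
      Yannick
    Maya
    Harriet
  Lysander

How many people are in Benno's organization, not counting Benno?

Benno directly manages Gopal, Flor. Gopal has no reports. Under Flor: Mira, Sam, Quinn, Rosa (4). So Benno's organization is 2 direct reports plus everyone under them: 1 + 5 = 6.

6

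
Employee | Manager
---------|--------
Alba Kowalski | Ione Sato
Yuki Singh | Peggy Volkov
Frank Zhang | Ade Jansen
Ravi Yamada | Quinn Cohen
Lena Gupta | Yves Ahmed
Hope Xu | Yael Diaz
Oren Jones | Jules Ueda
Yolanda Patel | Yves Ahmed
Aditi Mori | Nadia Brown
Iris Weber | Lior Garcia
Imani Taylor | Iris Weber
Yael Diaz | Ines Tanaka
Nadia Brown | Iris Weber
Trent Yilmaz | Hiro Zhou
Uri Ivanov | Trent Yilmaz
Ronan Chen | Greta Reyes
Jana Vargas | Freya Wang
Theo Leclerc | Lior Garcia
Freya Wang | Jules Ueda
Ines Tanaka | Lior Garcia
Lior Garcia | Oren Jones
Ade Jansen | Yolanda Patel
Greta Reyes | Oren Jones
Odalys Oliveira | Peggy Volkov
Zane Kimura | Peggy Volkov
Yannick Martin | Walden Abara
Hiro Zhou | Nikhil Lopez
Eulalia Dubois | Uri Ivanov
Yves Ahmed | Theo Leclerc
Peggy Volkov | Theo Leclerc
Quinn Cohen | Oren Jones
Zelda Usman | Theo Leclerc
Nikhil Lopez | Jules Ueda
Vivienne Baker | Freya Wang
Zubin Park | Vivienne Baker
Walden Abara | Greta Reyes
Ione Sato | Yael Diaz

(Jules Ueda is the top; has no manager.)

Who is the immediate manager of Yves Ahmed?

Yves Ahmed reports directly to Theo Leclerc.

Theo Leclerc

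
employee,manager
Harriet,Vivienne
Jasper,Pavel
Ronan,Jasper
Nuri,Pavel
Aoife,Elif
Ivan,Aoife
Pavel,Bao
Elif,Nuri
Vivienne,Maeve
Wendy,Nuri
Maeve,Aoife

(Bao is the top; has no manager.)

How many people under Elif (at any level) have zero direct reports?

The people in Elif's organization with no one reporting to them are Ivan, Harriet. That is 2.

2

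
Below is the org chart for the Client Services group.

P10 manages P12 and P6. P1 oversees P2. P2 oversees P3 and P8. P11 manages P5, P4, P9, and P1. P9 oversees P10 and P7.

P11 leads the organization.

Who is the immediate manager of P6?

P10

P6 reports directly to P10.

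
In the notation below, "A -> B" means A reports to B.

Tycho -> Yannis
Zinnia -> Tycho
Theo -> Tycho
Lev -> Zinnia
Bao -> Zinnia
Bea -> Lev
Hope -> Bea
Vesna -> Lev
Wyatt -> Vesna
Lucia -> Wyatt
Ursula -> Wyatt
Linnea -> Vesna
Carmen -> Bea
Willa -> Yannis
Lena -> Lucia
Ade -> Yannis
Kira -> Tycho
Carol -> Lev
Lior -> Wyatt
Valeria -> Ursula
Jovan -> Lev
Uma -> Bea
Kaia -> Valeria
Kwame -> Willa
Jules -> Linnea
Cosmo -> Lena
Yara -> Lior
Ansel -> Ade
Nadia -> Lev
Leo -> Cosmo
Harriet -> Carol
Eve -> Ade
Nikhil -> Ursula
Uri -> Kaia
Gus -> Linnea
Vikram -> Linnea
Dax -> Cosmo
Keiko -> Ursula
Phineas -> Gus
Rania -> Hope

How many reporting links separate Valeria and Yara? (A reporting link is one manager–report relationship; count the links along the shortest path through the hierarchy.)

4

Valeria is 2 levels below Wyatt, and Yara is 2 levels below Wyatt (their lowest common manager). The shortest path runs up from Valeria to Wyatt and back down to Yara: 2 + 2 = 4 links.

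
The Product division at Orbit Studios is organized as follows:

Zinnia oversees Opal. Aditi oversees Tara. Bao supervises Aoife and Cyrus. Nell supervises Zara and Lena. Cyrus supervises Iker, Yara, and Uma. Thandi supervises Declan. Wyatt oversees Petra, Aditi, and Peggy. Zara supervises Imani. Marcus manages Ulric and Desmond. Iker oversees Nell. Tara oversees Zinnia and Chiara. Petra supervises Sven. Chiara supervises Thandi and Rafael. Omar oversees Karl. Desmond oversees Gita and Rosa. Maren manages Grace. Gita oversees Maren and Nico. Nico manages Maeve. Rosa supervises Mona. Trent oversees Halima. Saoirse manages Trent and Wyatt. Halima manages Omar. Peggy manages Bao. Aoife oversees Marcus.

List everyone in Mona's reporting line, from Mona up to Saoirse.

Mona -> Rosa -> Desmond -> Marcus -> Aoife -> Bao -> Peggy -> Wyatt -> Saoirse

Mona reports to Rosa. Rosa reports to Desmond. Desmond reports to Marcus. Marcus reports to Aoife. Aoife reports to Bao. Bao reports to Peggy. Peggy reports to Wyatt. Wyatt reports to Saoirse. Saoirse is at the top.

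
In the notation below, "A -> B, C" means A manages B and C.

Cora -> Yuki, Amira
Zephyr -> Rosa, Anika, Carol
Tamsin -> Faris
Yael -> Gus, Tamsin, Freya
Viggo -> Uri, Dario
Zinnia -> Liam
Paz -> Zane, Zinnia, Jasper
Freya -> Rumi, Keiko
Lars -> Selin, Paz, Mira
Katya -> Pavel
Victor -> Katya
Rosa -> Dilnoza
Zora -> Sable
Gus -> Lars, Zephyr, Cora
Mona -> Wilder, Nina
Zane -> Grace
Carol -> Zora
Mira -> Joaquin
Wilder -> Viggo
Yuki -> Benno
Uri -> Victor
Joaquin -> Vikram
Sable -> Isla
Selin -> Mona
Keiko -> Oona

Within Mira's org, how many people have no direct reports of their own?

1

The only person in Mira's organization with no one reporting to them is Vikram. That is 1.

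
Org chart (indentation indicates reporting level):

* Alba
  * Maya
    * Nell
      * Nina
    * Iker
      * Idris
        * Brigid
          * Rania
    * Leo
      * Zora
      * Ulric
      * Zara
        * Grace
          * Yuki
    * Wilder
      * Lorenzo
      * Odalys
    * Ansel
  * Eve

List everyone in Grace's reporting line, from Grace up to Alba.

Grace reports to Zara. Zara reports to Leo. Leo reports to Maya. Maya reports to Alba. Alba is at the top.

Grace -> Zara -> Leo -> Maya -> Alba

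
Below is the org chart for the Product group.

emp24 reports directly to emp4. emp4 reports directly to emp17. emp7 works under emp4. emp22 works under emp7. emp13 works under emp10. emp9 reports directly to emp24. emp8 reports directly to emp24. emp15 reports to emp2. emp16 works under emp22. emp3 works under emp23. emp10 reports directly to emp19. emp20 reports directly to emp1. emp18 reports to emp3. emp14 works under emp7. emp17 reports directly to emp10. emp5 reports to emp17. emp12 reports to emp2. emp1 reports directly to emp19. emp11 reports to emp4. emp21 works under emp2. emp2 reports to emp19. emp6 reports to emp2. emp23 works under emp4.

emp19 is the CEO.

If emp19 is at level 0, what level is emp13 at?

2

Chain from emp13 up to emp19: emp13 → emp10 → emp19. That is 2 steps up, so emp13 is 2 levels below emp19.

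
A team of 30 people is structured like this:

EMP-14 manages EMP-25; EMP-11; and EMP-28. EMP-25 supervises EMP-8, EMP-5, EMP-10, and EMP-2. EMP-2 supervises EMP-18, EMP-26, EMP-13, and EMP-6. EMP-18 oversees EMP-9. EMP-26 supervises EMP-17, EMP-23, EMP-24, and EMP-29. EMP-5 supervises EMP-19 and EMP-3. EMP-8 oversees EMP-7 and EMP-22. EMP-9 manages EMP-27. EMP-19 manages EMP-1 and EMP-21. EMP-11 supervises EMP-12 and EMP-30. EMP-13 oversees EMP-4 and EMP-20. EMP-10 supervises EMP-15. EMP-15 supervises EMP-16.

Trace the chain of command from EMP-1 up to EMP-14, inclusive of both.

EMP-1 -> EMP-19 -> EMP-5 -> EMP-25 -> EMP-14

EMP-1 reports to EMP-19. EMP-19 reports to EMP-5. EMP-5 reports to EMP-25. EMP-25 reports to EMP-14. EMP-14 is at the top.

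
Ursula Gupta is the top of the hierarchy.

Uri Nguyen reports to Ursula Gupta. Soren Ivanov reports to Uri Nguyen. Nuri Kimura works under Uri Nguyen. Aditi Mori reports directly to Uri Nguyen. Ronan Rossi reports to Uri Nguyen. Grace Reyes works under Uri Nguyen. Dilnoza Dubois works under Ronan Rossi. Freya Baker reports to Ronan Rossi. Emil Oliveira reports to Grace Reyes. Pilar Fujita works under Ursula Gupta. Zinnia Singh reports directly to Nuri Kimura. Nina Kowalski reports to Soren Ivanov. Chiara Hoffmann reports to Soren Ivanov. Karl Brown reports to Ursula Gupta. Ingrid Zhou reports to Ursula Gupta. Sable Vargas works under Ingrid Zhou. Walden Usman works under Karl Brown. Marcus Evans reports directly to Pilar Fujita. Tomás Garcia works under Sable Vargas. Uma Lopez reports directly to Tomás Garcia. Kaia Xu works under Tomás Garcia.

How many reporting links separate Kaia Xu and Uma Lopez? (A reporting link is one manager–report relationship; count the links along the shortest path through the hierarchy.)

Kaia Xu is 1 level below Tomás Garcia, and Uma Lopez is 1 level below Tomás Garcia (their lowest common manager). The shortest path runs up from Kaia Xu to Tomás Garcia and back down to Uma Lopez: 1 + 1 = 2 links.

2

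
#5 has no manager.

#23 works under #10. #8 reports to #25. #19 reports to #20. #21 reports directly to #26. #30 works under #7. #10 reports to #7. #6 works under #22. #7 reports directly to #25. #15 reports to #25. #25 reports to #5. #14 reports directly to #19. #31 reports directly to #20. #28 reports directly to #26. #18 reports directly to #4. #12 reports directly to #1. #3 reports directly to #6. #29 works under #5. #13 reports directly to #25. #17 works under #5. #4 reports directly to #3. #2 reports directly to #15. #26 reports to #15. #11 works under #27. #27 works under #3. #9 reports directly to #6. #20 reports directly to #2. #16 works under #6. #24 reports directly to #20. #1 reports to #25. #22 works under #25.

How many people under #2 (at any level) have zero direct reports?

The people in #2's organization with no one reporting to them are #31, #24, #14. That is 3.

3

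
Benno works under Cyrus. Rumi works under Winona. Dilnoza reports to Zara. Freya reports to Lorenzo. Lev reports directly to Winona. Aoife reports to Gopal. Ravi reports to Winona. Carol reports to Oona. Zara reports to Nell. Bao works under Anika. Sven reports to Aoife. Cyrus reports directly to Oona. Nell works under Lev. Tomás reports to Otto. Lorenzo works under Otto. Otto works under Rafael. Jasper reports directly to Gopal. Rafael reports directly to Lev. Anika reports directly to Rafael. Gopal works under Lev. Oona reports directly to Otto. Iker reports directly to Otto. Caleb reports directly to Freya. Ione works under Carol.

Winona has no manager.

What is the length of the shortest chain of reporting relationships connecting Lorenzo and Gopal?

Lorenzo is 3 levels below Lev, and Gopal is 1 level below Lev (their lowest common manager). The shortest path runs up from Lorenzo to Lev and back down to Gopal: 3 + 1 = 4 links.

4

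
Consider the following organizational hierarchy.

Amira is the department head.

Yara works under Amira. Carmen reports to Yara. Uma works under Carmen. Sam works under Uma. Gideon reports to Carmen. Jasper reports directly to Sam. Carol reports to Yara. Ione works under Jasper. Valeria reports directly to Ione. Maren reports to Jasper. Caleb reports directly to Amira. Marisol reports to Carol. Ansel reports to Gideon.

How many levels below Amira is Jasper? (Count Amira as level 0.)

Chain from Jasper up to Amira: Jasper → Sam → Uma → Carmen → Yara → Amira. That is 5 steps up, so Jasper is 5 levels below Amira.

5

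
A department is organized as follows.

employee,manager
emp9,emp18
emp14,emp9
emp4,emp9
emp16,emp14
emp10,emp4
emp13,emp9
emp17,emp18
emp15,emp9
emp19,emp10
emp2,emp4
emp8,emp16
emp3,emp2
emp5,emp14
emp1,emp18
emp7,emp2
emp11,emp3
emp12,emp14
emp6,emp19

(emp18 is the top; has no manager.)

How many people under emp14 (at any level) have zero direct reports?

3

The people in emp14's organization with no one reporting to them are emp12, emp5, emp8. That is 3.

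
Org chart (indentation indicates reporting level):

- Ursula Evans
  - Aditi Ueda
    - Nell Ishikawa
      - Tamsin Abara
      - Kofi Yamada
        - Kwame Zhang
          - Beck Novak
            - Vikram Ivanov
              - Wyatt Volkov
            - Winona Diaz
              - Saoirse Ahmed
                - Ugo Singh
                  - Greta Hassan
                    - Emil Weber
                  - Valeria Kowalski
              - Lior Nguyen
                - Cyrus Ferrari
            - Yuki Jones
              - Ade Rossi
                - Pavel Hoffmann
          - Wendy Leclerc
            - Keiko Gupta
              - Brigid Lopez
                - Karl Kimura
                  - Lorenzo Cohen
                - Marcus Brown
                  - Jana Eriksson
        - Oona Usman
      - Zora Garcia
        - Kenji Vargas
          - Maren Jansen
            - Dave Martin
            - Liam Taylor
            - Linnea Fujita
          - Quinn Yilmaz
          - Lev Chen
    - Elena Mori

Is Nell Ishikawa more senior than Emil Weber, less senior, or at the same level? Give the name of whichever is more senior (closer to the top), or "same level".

Nell Ishikawa is 2 levels below Ursula Evans; Emil Weber is 10. Nell Ishikawa is higher.

Nell Ishikawa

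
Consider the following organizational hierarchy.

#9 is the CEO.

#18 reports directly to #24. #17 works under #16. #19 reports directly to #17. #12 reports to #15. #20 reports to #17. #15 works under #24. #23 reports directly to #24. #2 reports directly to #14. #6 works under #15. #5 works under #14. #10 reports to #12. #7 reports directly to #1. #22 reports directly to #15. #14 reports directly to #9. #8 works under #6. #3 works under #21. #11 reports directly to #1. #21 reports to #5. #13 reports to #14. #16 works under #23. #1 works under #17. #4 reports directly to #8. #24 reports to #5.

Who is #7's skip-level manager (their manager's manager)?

#7 reports to #1, and #1 reports to #17. So #7's skip-level manager is #17.

#17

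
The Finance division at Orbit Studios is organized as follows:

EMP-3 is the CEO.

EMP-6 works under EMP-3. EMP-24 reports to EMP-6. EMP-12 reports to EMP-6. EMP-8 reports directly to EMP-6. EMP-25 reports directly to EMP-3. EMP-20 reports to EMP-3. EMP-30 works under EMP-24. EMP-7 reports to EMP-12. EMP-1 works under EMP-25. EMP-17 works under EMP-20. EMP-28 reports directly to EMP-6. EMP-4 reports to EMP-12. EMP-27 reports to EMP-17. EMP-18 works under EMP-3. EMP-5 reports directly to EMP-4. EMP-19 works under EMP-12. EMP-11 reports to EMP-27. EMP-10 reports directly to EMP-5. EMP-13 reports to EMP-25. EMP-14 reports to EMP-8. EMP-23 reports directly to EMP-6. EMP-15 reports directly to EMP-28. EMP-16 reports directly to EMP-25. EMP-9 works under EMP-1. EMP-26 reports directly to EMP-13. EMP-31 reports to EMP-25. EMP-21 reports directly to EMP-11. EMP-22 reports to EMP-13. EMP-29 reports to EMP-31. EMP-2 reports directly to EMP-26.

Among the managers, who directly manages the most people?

Direct-report counts: EMP-3 has 4; EMP-20 has 1; EMP-17 has 1; EMP-27 has 1; EMP-11 has 1; EMP-25 has 4; EMP-31 has 1; EMP-13 has 2; EMP-26 has 1; EMP-1 has 1; EMP-6 has 5; EMP-28 has 1; EMP-8 has 1; EMP-12 has 3; EMP-4 has 1; EMP-5 has 1; EMP-24 has 1. The largest is 5, held by EMP-6.

EMP-6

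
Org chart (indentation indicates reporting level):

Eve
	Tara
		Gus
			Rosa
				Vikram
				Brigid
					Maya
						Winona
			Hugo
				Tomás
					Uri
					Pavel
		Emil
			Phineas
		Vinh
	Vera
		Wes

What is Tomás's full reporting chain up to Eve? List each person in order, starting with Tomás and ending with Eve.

Tomás reports to Hugo. Hugo reports to Gus. Gus reports to Tara. Tara reports to Eve. Eve is at the top.

Tomás -> Hugo -> Gus -> Tara -> Eve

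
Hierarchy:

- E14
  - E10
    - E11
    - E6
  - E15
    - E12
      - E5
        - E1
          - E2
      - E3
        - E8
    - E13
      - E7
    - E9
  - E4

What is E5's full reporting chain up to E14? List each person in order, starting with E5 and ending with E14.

E5 -> E12 -> E15 -> E14

E5 reports to E12. E12 reports to E15. E15 reports to E14. E14 is at the top.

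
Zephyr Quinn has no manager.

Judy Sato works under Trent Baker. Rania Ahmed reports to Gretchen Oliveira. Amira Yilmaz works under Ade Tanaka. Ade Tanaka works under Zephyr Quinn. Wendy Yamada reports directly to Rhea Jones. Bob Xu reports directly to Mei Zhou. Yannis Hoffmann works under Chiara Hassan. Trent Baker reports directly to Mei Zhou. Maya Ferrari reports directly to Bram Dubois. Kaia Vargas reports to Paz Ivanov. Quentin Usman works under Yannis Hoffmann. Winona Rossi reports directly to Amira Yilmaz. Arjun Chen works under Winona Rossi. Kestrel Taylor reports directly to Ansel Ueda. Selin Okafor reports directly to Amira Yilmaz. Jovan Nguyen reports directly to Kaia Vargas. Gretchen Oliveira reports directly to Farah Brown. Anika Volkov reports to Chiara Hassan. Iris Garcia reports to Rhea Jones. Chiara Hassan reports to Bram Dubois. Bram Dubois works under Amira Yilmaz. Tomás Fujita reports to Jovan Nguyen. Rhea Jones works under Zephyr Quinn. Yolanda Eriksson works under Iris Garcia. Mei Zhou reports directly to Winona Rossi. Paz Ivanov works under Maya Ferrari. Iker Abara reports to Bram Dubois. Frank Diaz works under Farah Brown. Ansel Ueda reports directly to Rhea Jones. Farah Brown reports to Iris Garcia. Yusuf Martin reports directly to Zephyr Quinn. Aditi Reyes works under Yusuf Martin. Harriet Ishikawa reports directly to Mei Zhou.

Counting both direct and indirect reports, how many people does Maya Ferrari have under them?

4

Maya Ferrari directly manages Paz Ivanov. Under Paz Ivanov: Kaia Vargas, Jovan Nguyen, Tomás Fujita (3). That's 4 in total.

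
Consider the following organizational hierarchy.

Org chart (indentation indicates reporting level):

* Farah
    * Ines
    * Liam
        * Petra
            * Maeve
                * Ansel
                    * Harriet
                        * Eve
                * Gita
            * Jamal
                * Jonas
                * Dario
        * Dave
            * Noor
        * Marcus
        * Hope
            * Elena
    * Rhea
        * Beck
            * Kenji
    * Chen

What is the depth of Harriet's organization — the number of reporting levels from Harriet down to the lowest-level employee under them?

The longest chain under Harriet runs Harriet → Eve, which is 1 level below Harriet.

1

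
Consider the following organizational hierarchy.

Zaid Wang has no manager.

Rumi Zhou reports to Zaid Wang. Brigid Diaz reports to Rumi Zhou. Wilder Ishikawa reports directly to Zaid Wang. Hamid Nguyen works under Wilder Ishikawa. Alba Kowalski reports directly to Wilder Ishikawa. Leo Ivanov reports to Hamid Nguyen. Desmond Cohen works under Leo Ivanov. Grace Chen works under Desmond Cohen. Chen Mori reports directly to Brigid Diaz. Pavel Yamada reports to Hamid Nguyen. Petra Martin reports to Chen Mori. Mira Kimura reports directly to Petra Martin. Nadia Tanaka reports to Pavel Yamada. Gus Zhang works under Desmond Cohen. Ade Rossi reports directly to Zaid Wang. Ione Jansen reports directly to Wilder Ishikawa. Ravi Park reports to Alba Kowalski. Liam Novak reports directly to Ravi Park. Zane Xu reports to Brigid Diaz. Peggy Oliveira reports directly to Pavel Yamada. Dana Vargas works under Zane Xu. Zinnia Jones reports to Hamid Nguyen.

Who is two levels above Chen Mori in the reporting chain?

Chen Mori reports to Brigid Diaz, and Brigid Diaz reports to Rumi Zhou. So Chen Mori's skip-level manager is Rumi Zhou.

Rumi Zhou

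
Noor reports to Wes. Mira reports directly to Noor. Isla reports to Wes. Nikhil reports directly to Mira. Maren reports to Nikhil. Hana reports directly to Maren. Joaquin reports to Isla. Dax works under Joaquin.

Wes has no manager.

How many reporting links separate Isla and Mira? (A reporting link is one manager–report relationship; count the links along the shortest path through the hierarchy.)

Isla is 1 level below Wes, and Mira is 2 levels below Wes (their lowest common manager). The shortest path runs up from Isla to Wes and back down to Mira: 1 + 2 = 3 links.

3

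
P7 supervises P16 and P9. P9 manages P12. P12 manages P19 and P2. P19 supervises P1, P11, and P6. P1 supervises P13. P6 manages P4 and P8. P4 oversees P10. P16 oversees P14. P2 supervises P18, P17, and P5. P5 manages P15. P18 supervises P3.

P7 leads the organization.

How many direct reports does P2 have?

P2 directly manages P17, P5, P18. That is 3 direct reports.

3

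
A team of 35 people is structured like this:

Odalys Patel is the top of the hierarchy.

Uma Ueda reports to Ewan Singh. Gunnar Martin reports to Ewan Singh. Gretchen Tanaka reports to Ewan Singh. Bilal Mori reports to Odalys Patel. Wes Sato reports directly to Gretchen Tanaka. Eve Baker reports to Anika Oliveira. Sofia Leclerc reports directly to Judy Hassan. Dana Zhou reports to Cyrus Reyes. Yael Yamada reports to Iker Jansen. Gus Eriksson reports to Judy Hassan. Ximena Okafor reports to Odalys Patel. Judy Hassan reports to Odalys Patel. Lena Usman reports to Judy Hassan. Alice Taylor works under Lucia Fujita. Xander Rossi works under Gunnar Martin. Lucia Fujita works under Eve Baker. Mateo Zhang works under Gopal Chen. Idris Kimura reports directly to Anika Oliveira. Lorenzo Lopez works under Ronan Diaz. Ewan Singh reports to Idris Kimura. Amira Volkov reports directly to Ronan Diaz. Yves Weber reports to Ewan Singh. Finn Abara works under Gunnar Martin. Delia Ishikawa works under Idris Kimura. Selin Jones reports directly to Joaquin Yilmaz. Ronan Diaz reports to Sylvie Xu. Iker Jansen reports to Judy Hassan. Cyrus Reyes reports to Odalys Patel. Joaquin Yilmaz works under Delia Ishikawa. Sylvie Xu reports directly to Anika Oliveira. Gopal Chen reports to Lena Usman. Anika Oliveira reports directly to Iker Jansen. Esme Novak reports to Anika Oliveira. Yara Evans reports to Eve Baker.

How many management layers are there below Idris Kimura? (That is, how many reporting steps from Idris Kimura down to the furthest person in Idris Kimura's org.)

The longest chain under Idris Kimura runs Idris Kimura → Delia Ishikawa → Joaquin Yilmaz → Selin Jones, which is 3 levels below Idris Kimura.

3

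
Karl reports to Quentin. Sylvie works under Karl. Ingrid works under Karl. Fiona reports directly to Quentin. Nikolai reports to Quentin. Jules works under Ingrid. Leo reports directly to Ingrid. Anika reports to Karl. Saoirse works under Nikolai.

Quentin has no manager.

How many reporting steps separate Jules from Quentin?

3

Chain from Jules up to Quentin: Jules → Ingrid → Karl → Quentin. That is 3 steps up, so Jules is 3 levels below Quentin.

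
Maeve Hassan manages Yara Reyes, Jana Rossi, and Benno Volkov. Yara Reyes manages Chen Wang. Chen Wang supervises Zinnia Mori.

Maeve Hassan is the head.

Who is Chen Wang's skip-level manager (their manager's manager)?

Chen Wang reports to Yara Reyes, and Yara Reyes reports to Maeve Hassan. So Chen Wang's skip-level manager is Maeve Hassan.

Maeve Hassan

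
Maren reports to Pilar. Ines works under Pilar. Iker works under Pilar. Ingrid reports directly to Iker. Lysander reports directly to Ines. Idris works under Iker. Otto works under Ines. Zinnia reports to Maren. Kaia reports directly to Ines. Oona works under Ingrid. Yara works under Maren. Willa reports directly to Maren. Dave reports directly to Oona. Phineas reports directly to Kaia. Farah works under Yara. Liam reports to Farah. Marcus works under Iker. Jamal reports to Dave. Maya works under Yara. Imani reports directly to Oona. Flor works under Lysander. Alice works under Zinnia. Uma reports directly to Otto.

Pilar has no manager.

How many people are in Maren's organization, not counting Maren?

Maren directly manages Zinnia, Yara, Willa. Under Zinnia: Alice (1). Under Yara: Maya, Farah, Liam (3). Willa has no reports. So Maren's organization is 3 direct reports plus everyone under them: 2 + 4 + 1 = 7.

7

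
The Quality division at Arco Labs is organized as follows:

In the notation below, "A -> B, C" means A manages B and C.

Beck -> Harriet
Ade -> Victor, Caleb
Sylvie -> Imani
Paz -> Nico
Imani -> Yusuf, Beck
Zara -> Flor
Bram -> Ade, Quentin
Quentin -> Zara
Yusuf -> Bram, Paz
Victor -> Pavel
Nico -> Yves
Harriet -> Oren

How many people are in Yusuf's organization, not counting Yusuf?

Yusuf directly manages Bram, Paz. Under Bram: Quentin, Zara, Flor, Ade, Caleb, Victor, Pavel (7). Under Paz: Nico, Yves (2). So Yusuf's organization is 2 direct reports plus everyone under them: 8 + 3 = 11.

11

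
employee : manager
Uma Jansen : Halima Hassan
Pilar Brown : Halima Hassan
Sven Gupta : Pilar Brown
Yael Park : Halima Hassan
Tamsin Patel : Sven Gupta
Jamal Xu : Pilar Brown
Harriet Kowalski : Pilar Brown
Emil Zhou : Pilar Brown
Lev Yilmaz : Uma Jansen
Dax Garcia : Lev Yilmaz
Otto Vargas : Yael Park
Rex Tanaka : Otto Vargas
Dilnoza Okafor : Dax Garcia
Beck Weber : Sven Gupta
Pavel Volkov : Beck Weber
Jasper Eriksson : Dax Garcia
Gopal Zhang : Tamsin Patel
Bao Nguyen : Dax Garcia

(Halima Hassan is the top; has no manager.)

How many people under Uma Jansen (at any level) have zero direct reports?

3

The people in Uma Jansen's organization with no one reporting to them are Bao Nguyen, Jasper Eriksson, Dilnoza Okafor. That is 3.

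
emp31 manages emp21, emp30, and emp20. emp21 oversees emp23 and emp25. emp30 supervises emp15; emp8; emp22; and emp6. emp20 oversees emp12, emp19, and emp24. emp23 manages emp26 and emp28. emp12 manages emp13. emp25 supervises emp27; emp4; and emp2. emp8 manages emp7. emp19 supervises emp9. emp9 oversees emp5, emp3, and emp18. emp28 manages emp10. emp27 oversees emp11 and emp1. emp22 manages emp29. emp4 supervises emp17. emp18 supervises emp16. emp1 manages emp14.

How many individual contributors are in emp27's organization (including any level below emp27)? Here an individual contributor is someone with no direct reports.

2

The people in emp27's organization with no one reporting to them are emp14, emp11. That is 2.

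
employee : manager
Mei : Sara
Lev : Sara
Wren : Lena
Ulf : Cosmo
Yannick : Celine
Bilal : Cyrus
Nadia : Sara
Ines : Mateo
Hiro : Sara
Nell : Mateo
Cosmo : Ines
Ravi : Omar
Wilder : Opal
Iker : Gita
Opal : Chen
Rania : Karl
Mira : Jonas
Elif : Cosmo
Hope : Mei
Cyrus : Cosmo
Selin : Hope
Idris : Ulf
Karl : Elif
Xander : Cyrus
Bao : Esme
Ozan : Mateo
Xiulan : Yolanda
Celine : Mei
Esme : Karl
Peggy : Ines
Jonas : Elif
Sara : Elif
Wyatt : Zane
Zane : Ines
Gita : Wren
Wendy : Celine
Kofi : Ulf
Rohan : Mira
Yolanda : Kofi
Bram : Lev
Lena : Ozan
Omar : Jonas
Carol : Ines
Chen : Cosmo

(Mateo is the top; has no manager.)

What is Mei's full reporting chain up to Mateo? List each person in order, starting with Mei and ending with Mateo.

Mei reports to Sara. Sara reports to Elif. Elif reports to Cosmo. Cosmo reports to Ines. Ines reports to Mateo. Mateo is at the top.

Mei -> Sara -> Elif -> Cosmo -> Ines -> Mateo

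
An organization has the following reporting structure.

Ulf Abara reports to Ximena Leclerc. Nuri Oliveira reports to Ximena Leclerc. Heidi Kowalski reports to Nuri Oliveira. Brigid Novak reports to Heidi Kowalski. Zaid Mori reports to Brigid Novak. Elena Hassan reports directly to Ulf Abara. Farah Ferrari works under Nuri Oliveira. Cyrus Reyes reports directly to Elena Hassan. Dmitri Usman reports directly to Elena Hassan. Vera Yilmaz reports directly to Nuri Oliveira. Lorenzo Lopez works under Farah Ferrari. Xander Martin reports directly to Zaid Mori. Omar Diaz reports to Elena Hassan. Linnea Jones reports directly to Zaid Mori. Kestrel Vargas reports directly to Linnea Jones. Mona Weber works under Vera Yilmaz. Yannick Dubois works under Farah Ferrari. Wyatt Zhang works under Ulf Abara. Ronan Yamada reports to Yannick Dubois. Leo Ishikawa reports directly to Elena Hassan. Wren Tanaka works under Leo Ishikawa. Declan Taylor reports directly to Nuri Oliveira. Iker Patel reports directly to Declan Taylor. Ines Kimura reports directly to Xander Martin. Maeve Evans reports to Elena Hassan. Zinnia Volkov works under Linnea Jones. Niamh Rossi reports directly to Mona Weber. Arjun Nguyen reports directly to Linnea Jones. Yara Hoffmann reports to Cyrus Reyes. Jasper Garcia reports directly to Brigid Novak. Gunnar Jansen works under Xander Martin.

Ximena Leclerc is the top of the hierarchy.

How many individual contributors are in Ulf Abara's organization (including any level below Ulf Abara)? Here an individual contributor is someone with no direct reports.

The people in Ulf Abara's organization with no one reporting to them are Wyatt Zhang, Maeve Evans, Wren Tanaka, Omar Diaz, Dmitri Usman, Yara Hoffmann. That is 6.

6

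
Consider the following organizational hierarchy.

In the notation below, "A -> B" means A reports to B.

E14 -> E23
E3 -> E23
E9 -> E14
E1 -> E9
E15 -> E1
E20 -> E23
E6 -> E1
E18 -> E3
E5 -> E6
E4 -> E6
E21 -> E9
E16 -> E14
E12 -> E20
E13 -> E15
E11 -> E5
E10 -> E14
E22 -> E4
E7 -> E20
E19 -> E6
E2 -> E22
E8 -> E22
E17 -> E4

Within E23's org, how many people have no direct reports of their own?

The people in E23's organization with no one reporting to them are E7, E12, E18, E10, E16, E21, E19, E17, E8, E2, E11, E13. That is 12.

12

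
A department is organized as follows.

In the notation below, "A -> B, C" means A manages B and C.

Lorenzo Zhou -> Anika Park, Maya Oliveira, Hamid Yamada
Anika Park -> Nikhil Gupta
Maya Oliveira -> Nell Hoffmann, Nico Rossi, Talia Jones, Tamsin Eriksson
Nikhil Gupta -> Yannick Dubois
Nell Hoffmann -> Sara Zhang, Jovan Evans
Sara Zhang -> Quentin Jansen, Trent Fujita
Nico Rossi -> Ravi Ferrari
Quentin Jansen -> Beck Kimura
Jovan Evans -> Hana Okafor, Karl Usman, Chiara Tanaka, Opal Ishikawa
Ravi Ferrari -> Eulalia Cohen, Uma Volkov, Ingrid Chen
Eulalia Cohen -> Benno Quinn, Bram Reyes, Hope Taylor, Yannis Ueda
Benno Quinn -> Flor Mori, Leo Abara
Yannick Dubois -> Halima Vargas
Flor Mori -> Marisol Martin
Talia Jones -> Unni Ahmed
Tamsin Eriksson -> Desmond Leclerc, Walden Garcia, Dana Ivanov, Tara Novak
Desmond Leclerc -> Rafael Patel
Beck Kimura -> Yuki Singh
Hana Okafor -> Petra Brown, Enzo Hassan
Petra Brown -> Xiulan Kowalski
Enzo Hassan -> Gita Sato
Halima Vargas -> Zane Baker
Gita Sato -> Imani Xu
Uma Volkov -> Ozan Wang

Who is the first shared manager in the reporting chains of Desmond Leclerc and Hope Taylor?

Maya Oliveira

Desmond Leclerc's chain of managers is Tamsin Eriksson, Maya Oliveira, Lorenzo Zhou. Hope Taylor's chain of managers is Eulalia Cohen, Ravi Ferrari, Nico Rossi, Maya Oliveira, Lorenzo Zhou. The first manager that appears in both chains is Maya Oliveira.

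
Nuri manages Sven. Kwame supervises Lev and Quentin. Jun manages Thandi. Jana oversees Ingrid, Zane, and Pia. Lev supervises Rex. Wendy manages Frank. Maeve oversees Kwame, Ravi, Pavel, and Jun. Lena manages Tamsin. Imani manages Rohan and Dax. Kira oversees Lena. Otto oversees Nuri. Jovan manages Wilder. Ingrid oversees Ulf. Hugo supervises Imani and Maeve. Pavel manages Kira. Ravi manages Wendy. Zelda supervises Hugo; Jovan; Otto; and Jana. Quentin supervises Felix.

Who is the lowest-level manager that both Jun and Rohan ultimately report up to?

Hugo

Jun's chain of managers is Maeve, Hugo, Zelda. Rohan's chain of managers is Imani, Hugo, Zelda. The first manager that appears in both chains is Hugo.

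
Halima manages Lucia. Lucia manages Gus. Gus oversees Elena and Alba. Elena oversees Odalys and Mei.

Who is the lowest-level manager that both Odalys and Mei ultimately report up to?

Odalys's chain of managers is Elena, Gus, Lucia, Halima. Mei's chain of managers is Elena, Gus, Lucia, Halima. The first manager that appears in both chains is Elena.

Elena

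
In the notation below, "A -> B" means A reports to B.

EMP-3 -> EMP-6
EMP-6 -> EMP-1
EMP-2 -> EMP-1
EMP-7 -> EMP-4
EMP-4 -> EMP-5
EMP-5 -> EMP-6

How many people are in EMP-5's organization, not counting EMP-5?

2

EMP-5 directly manages EMP-4. Under EMP-4: EMP-7 (1). That's 2 in total.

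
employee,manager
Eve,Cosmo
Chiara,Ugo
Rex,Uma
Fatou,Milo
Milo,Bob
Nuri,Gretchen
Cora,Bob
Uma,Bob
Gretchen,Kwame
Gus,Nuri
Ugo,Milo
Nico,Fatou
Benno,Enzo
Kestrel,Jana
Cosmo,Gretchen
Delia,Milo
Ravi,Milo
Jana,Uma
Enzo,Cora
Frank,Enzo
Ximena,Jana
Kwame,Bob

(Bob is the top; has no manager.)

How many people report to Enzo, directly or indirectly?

2

Enzo directly manages Benno, Frank. Benno has no reports. Frank has no reports. So Enzo's organization is 2 direct reports plus everyone under them: 1 + 1 = 2.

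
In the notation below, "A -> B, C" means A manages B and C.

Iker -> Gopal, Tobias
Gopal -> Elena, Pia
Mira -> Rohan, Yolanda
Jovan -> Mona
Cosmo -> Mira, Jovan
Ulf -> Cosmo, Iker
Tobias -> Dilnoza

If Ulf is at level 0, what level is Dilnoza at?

3

Chain from Dilnoza up to Ulf: Dilnoza → Tobias → Iker → Ulf. That is 3 steps up, so Dilnoza is 3 levels below Ulf.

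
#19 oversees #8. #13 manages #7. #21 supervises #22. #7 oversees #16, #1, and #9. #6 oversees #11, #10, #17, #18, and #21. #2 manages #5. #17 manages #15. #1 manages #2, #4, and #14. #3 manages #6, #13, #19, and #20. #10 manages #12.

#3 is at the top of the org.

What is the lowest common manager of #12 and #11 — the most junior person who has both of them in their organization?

#6

#12's chain of managers is #10, #6, #3. #11's chain of managers is #6, #3. The first manager that appears in both chains is #6.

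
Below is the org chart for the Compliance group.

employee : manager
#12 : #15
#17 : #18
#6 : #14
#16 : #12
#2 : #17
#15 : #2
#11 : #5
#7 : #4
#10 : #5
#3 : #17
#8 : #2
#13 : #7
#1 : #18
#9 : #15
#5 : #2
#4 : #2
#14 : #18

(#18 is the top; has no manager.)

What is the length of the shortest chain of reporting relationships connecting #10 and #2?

#10 is in #2's organization: the chain from #10 up to #2 is #10 → #5 → #2, which is 2 links.

2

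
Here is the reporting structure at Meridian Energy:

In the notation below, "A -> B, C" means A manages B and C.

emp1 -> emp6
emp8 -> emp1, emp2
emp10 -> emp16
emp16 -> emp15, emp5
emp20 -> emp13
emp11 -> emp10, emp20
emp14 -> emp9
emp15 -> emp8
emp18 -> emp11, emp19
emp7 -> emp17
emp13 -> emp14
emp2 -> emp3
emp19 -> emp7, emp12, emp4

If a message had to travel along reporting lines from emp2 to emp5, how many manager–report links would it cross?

emp2 is 3 levels below emp16, and emp5 is 1 level below emp16 (their lowest common manager). The shortest path runs up from emp2 to emp16 and back down to emp5: 3 + 1 = 4 links.

4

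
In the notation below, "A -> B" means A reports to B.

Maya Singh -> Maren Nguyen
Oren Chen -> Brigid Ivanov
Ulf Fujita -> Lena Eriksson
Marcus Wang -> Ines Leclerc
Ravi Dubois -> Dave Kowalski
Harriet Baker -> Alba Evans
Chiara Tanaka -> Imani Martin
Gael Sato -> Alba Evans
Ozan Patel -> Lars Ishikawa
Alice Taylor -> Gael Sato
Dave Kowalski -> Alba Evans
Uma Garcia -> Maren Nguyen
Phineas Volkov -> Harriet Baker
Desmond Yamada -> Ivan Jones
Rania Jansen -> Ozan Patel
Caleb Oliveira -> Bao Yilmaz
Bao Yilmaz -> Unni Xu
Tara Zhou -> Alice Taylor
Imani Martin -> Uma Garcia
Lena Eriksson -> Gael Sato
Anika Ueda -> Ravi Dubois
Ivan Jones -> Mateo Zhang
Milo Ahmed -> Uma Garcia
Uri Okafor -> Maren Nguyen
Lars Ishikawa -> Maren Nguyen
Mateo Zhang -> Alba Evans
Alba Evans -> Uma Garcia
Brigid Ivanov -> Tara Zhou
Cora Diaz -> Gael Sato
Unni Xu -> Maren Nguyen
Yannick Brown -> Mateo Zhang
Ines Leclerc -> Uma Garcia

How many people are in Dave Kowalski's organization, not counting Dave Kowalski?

Dave Kowalski directly manages Ravi Dubois. Under Ravi Dubois: Anika Ueda (1). That's 2 in total.

2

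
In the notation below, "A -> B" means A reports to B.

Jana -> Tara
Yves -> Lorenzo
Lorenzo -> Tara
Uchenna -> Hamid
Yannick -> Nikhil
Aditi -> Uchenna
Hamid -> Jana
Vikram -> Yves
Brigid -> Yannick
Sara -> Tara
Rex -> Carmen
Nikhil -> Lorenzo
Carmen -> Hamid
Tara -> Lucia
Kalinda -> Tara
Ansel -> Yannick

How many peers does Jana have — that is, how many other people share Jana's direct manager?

Jana reports to Tara. Tara's other direct reports are Lorenzo, Kalinda, Sara — 3 peers.

3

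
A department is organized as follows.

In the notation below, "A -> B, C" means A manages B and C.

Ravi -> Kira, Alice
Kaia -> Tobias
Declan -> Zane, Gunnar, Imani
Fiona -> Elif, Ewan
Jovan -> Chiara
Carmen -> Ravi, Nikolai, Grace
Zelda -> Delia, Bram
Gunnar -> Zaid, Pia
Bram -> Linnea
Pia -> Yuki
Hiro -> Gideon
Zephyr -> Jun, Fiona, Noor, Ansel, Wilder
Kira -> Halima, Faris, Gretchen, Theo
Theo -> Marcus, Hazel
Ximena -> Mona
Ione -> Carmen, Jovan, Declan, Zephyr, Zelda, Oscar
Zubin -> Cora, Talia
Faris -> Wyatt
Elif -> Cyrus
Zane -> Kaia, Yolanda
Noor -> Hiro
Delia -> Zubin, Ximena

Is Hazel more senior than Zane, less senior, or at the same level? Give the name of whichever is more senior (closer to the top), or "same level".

Zane

Hazel is 5 levels below Ione; Zane is 2. Zane is higher.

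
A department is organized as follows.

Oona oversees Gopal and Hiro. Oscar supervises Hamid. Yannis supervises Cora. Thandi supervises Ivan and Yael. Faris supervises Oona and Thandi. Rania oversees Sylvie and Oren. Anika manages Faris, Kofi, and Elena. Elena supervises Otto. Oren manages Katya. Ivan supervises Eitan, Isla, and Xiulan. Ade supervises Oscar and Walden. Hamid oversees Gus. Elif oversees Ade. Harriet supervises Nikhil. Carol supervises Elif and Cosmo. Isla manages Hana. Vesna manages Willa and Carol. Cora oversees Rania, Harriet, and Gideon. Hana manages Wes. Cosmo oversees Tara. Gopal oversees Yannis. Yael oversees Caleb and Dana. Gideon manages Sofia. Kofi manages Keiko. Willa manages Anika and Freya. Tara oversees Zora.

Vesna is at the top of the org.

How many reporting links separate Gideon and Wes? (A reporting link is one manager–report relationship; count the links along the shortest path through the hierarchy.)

10

Gideon is 5 levels below Faris, and Wes is 5 levels below Faris (their lowest common manager). The shortest path runs up from Gideon to Faris and back down to Wes: 5 + 5 = 10 links.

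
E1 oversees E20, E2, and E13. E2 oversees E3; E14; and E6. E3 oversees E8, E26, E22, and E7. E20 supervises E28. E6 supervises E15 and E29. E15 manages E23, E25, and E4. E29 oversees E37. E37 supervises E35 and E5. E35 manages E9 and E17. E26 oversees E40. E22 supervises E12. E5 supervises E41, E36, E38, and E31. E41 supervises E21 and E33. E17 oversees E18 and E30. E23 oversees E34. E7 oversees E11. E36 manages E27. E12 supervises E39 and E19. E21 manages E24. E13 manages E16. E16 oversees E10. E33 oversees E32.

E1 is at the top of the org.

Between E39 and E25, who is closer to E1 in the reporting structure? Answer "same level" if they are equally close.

E39 is 5 levels below E1; E25 is 4. E25 is higher.

E25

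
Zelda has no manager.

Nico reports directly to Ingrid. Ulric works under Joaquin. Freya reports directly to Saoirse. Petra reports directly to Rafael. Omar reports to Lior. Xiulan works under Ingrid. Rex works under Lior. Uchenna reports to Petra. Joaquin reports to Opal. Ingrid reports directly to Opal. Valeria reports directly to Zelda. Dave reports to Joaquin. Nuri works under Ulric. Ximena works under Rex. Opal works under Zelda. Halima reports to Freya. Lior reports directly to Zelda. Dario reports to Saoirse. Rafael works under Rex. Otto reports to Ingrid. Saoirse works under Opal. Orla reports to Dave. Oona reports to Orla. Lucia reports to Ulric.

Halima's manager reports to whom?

Saoirse

Halima reports to Freya, and Freya reports to Saoirse. So Halima's skip-level manager is Saoirse.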